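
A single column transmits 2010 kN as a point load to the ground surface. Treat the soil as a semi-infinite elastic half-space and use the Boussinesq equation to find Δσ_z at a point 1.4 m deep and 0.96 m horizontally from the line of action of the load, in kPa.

Boussinesq vertical stress below a point load on an elastic half-space:
Δσ_z = 3P/(2πz²) · [1 + (r/z)²]^(−5/2)
r/z = 0.96/1.4 = 0.68571; [1+(r/z)²]^(−5/2) = 0.38155.
Δσ_z = 3×2010/(2π×1.4²) × 0.38155 = 489.65 × 0.38155 = 186.8 kPa

Δσ_z ≈ 187 kPa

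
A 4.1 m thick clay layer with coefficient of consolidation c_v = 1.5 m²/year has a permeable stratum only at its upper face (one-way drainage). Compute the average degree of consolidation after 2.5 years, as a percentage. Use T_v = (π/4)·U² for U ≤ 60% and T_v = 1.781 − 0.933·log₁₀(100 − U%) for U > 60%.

U ≈ 53.3 %

Drainage path length: H_d = H = 4.1 m (single drainage).
T_v = c_v·t/H_d² = 1.5×2.5/4.1² = 0.22308.
T_v = 0.22308 corresponds to the U ≤ 60% branch:
U = √(4T_v/π) = 0.5329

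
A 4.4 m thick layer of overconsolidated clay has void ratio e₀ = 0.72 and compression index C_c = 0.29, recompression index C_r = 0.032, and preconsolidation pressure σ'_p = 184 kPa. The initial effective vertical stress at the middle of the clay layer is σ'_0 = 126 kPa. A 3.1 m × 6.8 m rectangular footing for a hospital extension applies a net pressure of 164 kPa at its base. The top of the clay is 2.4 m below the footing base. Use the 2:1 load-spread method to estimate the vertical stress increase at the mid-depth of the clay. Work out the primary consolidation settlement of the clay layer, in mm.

S_c ≈ 9.67 mm

Mid-depth of clay below the footing base: z = 2.4 + 4.4/2 = 4.6 m.
Stress increase at mid-clay by the 2:1 spreading method:
Δσ = qBL/((B+z)(L+z)) = 164×3.1×6.8/((3.1+4.6)(6.8+4.6)) = 39.384 kPa
Final effective stress: σ'_f = 126 + 39.384 = 165.38 kPa.
σ'_f = 165.38 ≤ σ'_p = 184 kPa, so the clay remains overconsolidated and only the recompression index applies:
S_c = C_r·H/(1+e₀)·log₁₀(σ'_f/σ'_0) = 0.032×4.4/1.72×log₁₀(165.38/126)
    = 0.081859 × 0.11811 = 0.009668 m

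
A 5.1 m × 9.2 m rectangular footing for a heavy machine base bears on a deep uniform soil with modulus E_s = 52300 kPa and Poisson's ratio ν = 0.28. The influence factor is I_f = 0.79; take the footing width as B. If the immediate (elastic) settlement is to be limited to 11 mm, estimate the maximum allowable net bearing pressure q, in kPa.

S_e = q·B·(1−ν²)/E_s · I_f  ⇒  q = S_e·E_s / (B·(1−ν²)·I_f).
q = 0.011 × 52300 / (5.1 × 0.9216 × 0.79) = 154.9 kPa

q ≈ 155 kPa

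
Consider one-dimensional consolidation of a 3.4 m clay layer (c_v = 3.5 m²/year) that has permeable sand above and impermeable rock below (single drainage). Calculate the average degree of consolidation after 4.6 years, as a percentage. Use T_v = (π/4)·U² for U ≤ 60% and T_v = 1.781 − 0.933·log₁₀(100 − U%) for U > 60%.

U ≈ 97.4 %

Drainage path length: H_d = H = 3.4 m (single drainage).
T_v = c_v·t/H_d² = 3.5×4.6/3.4² = 1.3927.
T_v = 1.3927 corresponds to the U > 60% branch:
U = 1 − 10^((1.781 − T_v)/0.933)/100 = 0.9739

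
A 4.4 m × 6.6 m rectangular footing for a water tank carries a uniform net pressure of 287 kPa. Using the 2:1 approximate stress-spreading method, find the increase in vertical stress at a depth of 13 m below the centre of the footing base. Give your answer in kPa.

Δσ_z ≈ 24.4 kPa

By the 2:1 method the load spreads at 1 horizontal : 2 vertical, so at depth z the loaded area has grown by z in each plan dimension:
Δσ = qBL/((B+z)(L+z)) = 287×4.4×6.6/((4.4+13)(6.6+13)) = 24.438 kPa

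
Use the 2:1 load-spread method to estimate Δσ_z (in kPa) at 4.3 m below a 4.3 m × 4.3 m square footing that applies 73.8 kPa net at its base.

Δσ_z ≈ 18.4 kPa

By the 2:1 method the load spreads at 1 horizontal : 2 vertical, so at depth z the loaded area has grown by z in each plan dimension:
Δσ = qBL/((B+z)(L+z)) = 73.8×4.3×4.3/((4.3+4.3)(4.3+4.3)) = 18.45 kPa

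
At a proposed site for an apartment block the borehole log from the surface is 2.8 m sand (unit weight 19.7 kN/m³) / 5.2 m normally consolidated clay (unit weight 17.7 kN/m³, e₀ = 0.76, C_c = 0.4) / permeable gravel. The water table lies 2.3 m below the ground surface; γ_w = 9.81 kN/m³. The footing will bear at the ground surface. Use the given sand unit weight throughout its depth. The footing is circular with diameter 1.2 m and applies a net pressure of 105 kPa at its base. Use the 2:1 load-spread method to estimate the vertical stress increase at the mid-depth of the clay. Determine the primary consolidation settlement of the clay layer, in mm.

S_c ≈ 24.6 mm

Mid-depth of clay below the ground surface: z = 2.8 + 5.2/2 = 5.4 m.
Total vertical stress at mid-clay: σ_v = 19.7×2.8 + 17.7×2.6 = 101.18 kPa.
Pore pressure: u = 9.81×(5.4 − 2.3) = 30.411 kPa.
Initial effective stress: σ'_0 = σ_v − u = 101.18 − 30.411 = 70.769 kPa.
Stress increase at mid-clay by the 2:1 spreading method:
Δσ ≈ qD²/(D+z)² = 105×1.2²/(1.2+5.4)² = 3.4711 kPa
Final effective stress: σ'_f = σ'_0 + Δσ = 70.769 + 3.4711 = 74.24 kPa.
Normally consolidated clay, so the full stress increment lies on the virgin compression line:
S_c = C_c·H/(1+e₀)·log₁₀(σ'_f/σ'_0) = 0.4×5.2/(1+0.76)×log₁₀(74.24/70.769)
    = 1.1818 × 0.020795 = 0.02458 m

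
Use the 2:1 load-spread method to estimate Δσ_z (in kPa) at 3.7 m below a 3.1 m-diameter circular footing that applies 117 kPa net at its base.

Δσ_z ≈ 24.3 kPa

By the 2:1 method the load spreads at 1 horizontal : 2 vertical, so at depth z the loaded area has grown by z in each plan dimension:
Δσ ≈ qD²/(D+z)² = 117×3.1²/(3.1+3.7)² = 24.316 kPa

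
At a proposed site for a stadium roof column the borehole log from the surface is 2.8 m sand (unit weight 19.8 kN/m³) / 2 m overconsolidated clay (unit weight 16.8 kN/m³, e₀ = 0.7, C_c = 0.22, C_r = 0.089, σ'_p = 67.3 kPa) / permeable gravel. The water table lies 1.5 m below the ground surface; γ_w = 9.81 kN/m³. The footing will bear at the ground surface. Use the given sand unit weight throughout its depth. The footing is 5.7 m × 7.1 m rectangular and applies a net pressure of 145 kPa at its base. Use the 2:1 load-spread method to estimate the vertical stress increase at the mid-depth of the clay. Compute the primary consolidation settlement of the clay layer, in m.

Mid-depth of clay below the ground surface: z = 2.8 + 2/2 = 3.8 m.
Total vertical stress at mid-clay: σ_v = 19.8×2.8 + 16.8×1 = 72.24 kPa.
Pore pressure: u = 9.81×(3.8 − 1.5) = 22.563 kPa.
Initial effective stress: σ'_0 = σ_v − u = 72.24 − 22.563 = 49.677 kPa.
Stress increase at mid-clay by the 2:1 spreading method:
Δσ = qBL/((B+z)(L+z)) = 145×5.7×7.1/((5.7+3.8)(7.1+3.8)) = 56.67 kPa
Final effective stress: σ'_f = 49.677 + 56.67 = 106.35 kPa.
σ'_f = 106.35 > σ'_p = 67.3 kPa, so the stress path crosses the preconsolidation pressure — recompression up to σ'_p, then virgin compression beyond:
S_c = H/(1+e₀)·[C_r·log₁₀(σ'_p/σ'_0) + C_c·log₁₀(σ'_f/σ'_p)]
    = 2/1.7 × [0.089×log₁₀(67.3/49.677) + 0.22×log₁₀(106.35/67.3)]
    = 1.1765 × [0.011736 + 0.043719] = 0.06524 m

S_c ≈ 0.0652 m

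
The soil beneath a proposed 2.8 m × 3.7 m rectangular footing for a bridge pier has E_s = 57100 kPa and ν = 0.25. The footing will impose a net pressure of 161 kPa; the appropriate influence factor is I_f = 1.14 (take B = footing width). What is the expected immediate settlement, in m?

Immediate (elastic) settlement: S_e = q·B·(1−ν²)/E_s · I_f.
S_e = 161 × 2.8 × (1 − 0.25²) / 57100 × 1.14
    = 161 × 2.8 × 0.9375 / 57100 × 1.14
    = 0.008438 m

S_e ≈ 0.00844 m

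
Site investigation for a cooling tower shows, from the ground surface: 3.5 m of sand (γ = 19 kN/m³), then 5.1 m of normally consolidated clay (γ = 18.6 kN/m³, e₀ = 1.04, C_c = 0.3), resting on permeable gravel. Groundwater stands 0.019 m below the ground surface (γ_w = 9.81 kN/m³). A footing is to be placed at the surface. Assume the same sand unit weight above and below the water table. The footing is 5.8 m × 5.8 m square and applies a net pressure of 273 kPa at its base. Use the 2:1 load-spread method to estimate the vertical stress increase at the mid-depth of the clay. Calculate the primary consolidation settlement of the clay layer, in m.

S_c ≈ 0.256 m

Mid-depth of clay below the ground surface: z = 3.5 + 5.1/2 = 6.05 m.
Total vertical stress at mid-clay: σ_v = 19×3.5 + 18.6×2.55 = 113.93 kPa.
Pore pressure: u = 9.81×(6.05 − 0.019) = 59.164 kPa.
Initial effective stress: σ'_0 = σ_v − u = 113.93 − 59.164 = 54.766 kPa.
Stress increase at mid-clay by the 2:1 spreading method:
Δσ = qBL/((B+z)(L+z)) = 273×5.8×5.8/((5.8+6.05)(5.8+6.05)) = 65.401 kPa
Final effective stress: σ'_f = σ'_0 + Δσ = 54.766 + 65.401 = 120.17 kPa.
Normally consolidated clay, so the full stress increment lies on the virgin compression line:
S_c = C_c·H/(1+e₀)·log₁₀(σ'_f/σ'_0) = 0.3×5.1/(1+1.04)×log₁₀(120.17/54.766)
    = 0.75 × 0.34129 = 0.256 m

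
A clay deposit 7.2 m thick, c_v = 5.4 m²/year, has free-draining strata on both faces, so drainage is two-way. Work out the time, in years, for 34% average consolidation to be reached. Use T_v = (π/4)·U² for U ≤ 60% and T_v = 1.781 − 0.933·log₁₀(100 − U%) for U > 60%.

t ≈ 0.218 years

Drainage path length: H_d = H/2 = 3.6 m (double drainage).
U ≤ 60%: T_v = (π/4)·U² = (π/4)×0.34² = 0.090792.
t = T_v·H_d²/c_v = 0.090792×3.6²/5.4 = 0.2179 years.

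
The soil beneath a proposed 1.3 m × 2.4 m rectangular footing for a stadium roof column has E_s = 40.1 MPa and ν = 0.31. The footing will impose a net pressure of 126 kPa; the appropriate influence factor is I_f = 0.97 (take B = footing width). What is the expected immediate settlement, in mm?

Immediate (elastic) settlement: S_e = q·B·(1−ν²)/E_s · I_f.
E_s = 40.1 MPa = 40100 kPa.
S_e = 126 × 1.3 × (1 − 0.31²) / 40100 × 0.97
    = 126 × 1.3 × 0.9039 / 40100 × 0.97
    = 0.003581 m = 3.581 mm

S_e ≈ 3.58 mm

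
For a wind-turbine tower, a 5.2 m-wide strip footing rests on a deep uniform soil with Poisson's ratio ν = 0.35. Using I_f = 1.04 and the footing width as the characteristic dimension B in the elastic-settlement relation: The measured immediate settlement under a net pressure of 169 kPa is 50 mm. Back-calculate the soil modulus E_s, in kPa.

E_s ≈ 16000 kPa

S_e = q·B·(1−ν²)/E_s · I_f  ⇒  E_s = q·B·(1−ν²)·I_f / S_e.
E_s = 169 × 5.2 × 0.8775 × 1.04 / 0.05 = 16040 kPa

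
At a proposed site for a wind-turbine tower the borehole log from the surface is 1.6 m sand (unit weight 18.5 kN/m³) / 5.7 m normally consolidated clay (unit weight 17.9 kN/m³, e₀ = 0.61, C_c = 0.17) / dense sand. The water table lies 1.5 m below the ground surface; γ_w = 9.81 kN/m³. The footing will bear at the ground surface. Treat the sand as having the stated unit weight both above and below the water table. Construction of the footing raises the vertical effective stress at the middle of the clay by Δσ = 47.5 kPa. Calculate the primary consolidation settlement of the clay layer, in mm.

S_c ≈ 170 mm

Mid-depth of clay below the ground surface: z = 1.6 + 5.7/2 = 4.45 m.
Total vertical stress at mid-clay: σ_v = 18.5×1.6 + 17.9×2.85 = 80.615 kPa.
Pore pressure: u = 9.81×(4.45 − 1.5) = 28.94 kPa.
Initial effective stress: σ'_0 = σ_v − u = 80.615 − 28.94 = 51.675 kPa.
Final effective stress: σ'_f = σ'_0 + Δσ = 51.675 + 47.5 = 99.175 kPa.
Normally consolidated clay, so the full stress increment lies on the virgin compression line:
S_c = C_c·H/(1+e₀)·log₁₀(σ'_f/σ'_0) = 0.17×5.7/(1+0.61)×log₁₀(99.175/51.675)
    = 0.60186 × 0.28312 = 0.1704 m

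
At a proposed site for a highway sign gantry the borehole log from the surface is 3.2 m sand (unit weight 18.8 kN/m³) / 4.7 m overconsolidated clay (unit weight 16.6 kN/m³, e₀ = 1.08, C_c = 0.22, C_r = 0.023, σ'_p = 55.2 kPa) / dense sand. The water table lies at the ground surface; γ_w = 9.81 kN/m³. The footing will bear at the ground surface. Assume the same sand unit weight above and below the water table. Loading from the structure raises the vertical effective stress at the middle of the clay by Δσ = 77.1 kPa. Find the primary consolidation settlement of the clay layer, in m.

S_c ≈ 0.176 m

Mid-depth of clay below the ground surface: z = 3.2 + 4.7/2 = 5.55 m.
Total vertical stress at mid-clay: σ_v = 18.8×3.2 + 16.6×2.35 = 99.17 kPa.
Pore pressure: u = 9.81×(5.55 − 0) = 54.446 kPa.
Initial effective stress: σ'_0 = σ_v − u = 99.17 − 54.446 = 44.724 kPa.
Final effective stress: σ'_f = 44.724 + 77.1 = 121.82 kPa.
σ'_f = 121.82 > σ'_p = 55.2 kPa, so the stress path crosses the preconsolidation pressure — recompression up to σ'_p, then virgin compression beyond:
S_c = H/(1+e₀)·[C_r·log₁₀(σ'_p/σ'_0) + C_c·log₁₀(σ'_f/σ'_p)]
    = 4.7/2.08 × [0.023×log₁₀(55.2/44.724) + 0.22×log₁₀(121.82/55.2)]
    = 2.2596 × [0.0021022 + 0.075631] = 0.1756 m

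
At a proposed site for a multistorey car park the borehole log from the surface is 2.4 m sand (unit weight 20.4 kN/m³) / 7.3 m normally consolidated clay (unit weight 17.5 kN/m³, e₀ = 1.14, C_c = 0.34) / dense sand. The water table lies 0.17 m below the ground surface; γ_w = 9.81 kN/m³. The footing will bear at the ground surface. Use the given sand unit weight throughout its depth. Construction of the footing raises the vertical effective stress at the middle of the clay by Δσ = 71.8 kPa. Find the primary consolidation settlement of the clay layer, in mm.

Mid-depth of clay below the ground surface: z = 2.4 + 7.3/2 = 6.05 m.
Total vertical stress at mid-clay: σ_v = 20.4×2.4 + 17.5×3.65 = 112.83 kPa.
Pore pressure: u = 9.81×(6.05 − 0.17) = 57.683 kPa.
Initial effective stress: σ'_0 = σ_v − u = 112.83 − 57.683 = 55.147 kPa.
Final effective stress: σ'_f = σ'_0 + Δσ = 55.147 + 71.8 = 126.95 kPa.
Normally consolidated clay, so the full stress increment lies on the virgin compression line:
S_c = C_c·H/(1+e₀)·log₁₀(σ'_f/σ'_0) = 0.34×7.3/(1+1.14)×log₁₀(126.95/55.147)
    = 1.1598 × 0.36211 = 0.42 m

S_c ≈ 420 mm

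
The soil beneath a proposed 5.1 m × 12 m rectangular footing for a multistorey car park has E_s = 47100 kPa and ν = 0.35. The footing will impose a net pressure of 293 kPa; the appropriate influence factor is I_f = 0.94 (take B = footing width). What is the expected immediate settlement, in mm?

S_e ≈ 26.2 mm

Immediate (elastic) settlement: S_e = q·B·(1−ν²)/E_s · I_f.
S_e = 293 × 5.1 × (1 − 0.35²) / 47100 × 0.94
    = 293 × 5.1 × 0.8775 / 47100 × 0.94
    = 0.02617 m = 26.17 mm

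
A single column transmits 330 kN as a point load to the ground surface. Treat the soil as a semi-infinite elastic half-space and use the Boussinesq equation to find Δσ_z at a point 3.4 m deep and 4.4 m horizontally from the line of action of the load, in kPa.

Δσ_z ≈ 1.16 kPa

Boussinesq vertical stress below a point load on an elastic half-space:
Δσ_z = 3P/(2πz²) · [1 + (r/z)²]^(−5/2)
r/z = 4.4/3.4 = 1.2941; [1+(r/z)²]^(−5/2) = 0.085466.
Δσ_z = 3×330/(2π×3.4²) × 0.085466 = 13.63 × 0.085466 = 1.165 kPa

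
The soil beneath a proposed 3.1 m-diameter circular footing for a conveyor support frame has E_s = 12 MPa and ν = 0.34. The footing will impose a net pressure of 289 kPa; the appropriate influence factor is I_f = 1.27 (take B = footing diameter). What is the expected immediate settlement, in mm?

Immediate (elastic) settlement: S_e = q·B·(1−ν²)/E_s · I_f.
E_s = 12 MPa = 12000 kPa.
S_e = 289 × 3.1 × (1 − 0.34²) / 12000 × 1.27
    = 289 × 3.1 × 0.8844 / 12000 × 1.27
    = 0.08386 m = 83.86 mm

S_e ≈ 83.9 mm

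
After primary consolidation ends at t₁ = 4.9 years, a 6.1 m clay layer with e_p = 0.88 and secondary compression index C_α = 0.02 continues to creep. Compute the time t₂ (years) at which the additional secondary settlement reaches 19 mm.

t₂ ≈ 9.62 years

S_s = C_α·H/(1+e_p)·log₁₀(t₂/t₁) ⇒ log₁₀(t₂/t₁) = S_s·(1+e_p)/(C_α·H).
log₁₀(t₂/t₁) = 0.019 × (1+0.88) / (0.02×6.1) = 0.2928
t₂ = t₁ × 10^0.2928 = 4.9 × 1.962 = 9.616 years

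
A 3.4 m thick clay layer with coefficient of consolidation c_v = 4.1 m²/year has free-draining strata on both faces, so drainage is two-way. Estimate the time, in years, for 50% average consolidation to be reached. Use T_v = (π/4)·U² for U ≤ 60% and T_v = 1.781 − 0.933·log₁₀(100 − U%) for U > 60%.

Drainage path length: H_d = H/2 = 1.7 m (double drainage).
U ≤ 60%: T_v = (π/4)·U² = (π/4)×0.5² = 0.19635.
t = T_v·H_d²/c_v = 0.19635×1.7²/4.1 = 0.1384 years.

t ≈ 0.138 years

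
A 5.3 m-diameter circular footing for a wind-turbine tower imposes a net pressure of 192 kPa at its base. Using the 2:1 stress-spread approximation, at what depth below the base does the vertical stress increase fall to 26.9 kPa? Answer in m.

z ≈ 8.86 m

2:1 spreading — at depth z the loaded area has grown by z in each plan dimension:
qD²/(D+z)² = Δσ_z ⇒ z = D(√(q/Δσ_z) − 1) = 5.3×(√(192/26.9) − 1) = 8.86 m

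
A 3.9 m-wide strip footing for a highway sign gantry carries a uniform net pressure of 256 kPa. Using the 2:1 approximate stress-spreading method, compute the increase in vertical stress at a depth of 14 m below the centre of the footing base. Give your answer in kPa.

Δσ_z ≈ 55.8 kPa

By the 2:1 method the load spreads at 1 horizontal : 2 vertical, so at depth z the loaded area has grown by z in each plan dimension:
Δσ = qB/(B+z) = 256×3.9/(3.9+14) = 55.777 kPa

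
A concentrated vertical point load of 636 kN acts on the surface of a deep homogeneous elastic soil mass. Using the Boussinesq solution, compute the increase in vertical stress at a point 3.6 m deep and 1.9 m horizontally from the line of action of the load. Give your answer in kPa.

Δσ_z ≈ 12.7 kPa

Boussinesq vertical stress below a point load on an elastic half-space:
Δσ_z = 3P/(2πz²) · [1 + (r/z)²]^(−5/2)
r/z = 1.9/3.6 = 0.52778; [1+(r/z)²]^(−5/2) = 0.54101.
Δσ_z = 3×636/(2π×3.6²) × 0.54101 = 23.431 × 0.54101 = 12.68 kPa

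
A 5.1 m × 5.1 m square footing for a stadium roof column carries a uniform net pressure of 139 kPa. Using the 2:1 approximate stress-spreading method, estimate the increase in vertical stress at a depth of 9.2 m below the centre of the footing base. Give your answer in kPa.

Δσ_z ≈ 17.7 kPa

By the 2:1 method the load spreads at 1 horizontal : 2 vertical, so at depth z the loaded area has grown by z in each plan dimension:
Δσ = qBL/((B+z)(L+z)) = 139×5.1×5.1/((5.1+9.2)(5.1+9.2)) = 17.68 kPa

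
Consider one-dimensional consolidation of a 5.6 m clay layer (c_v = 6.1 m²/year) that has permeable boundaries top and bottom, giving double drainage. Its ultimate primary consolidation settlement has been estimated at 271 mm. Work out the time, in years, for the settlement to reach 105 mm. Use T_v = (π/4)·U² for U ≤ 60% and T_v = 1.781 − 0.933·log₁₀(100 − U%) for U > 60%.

Drainage path length: H_d = H/2 = 2.8 m (double drainage).
U = S(t)/S_ult = 105/271 = 0.3875.
U ≤ 60%: T_v = (π/4)·U² = (π/4)×0.38745² = 0.1179.
t = T_v·H_d²/c_v = 0.1179×2.8²/6.1 = 0.1515 years.

t ≈ 0.152 years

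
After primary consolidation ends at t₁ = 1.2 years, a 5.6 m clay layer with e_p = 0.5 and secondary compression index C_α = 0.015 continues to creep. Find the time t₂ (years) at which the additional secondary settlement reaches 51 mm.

S_s = C_α·H/(1+e_p)·log₁₀(t₂/t₁) ⇒ log₁₀(t₂/t₁) = S_s·(1+e_p)/(C_α·H).
log₁₀(t₂/t₁) = 0.051 × (1+0.5) / (0.015×5.6) = 0.9107
t₂ = t₁ × 10^0.9107 = 1.2 × 8.142 = 9.77 years

t₂ ≈ 9.77 years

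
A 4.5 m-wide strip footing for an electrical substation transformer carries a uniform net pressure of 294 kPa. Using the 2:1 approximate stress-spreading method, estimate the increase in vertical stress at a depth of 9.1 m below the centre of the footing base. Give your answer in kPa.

Δσ_z ≈ 97.3 kPa

By the 2:1 method the load spreads at 1 horizontal : 2 vertical, so at depth z the loaded area has grown by z in each plan dimension:
Δσ = qB/(B+z) = 294×4.5/(4.5+9.1) = 97.279 kPa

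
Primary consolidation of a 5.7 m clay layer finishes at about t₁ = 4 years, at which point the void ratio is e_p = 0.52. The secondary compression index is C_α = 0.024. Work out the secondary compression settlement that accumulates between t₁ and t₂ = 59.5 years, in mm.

S_s ≈ 106 mm

Secondary compression: S_s = C_α·H/(1+e_p)·log₁₀(t₂/t₁)
S_s = 0.024×5.7/(1+0.52)×log₁₀(59.5/4)
    = 0.09 × 1.172 = 0.1055 m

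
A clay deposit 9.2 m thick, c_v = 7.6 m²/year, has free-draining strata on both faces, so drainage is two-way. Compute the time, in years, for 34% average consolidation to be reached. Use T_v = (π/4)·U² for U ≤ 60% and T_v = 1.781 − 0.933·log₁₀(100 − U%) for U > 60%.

t ≈ 0.253 years

Drainage path length: H_d = H/2 = 4.6 m (double drainage).
U ≤ 60%: T_v = (π/4)·U² = (π/4)×0.34² = 0.090792.
t = T_v·H_d²/c_v = 0.090792×4.6²/7.6 = 0.2528 years.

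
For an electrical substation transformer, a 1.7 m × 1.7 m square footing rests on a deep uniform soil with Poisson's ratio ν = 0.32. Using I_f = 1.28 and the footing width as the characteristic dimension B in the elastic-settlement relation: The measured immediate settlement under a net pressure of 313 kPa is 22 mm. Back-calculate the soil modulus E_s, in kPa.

E_s ≈ 27800 kPa

S_e = q·B·(1−ν²)/E_s · I_f  ⇒  E_s = q·B·(1−ν²)·I_f / S_e.
E_s = 313 × 1.7 × 0.8976 × 1.28 / 0.022 = 27790 kPa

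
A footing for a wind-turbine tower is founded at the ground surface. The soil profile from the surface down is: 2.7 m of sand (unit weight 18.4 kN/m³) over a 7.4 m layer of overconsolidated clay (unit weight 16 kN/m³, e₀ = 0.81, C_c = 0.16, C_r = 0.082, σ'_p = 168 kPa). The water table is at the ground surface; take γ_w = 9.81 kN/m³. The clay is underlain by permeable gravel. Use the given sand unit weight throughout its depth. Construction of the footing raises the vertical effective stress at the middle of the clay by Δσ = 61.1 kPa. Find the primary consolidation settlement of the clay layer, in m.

Mid-depth of clay below the ground surface: z = 2.7 + 7.4/2 = 6.4 m.
Total vertical stress at mid-clay: σ_v = 18.4×2.7 + 16×3.7 = 108.88 kPa.
Pore pressure: u = 9.81×(6.4 − 0) = 62.784 kPa.
Initial effective stress: σ'_0 = σ_v − u = 108.88 − 62.784 = 46.096 kPa.
Final effective stress: σ'_f = 46.096 + 61.1 = 107.2 kPa.
σ'_f = 107.2 ≤ σ'_p = 168 kPa, so the clay remains overconsolidated and only the recompression index applies:
S_c = C_r·H/(1+e₀)·log₁₀(σ'_f/σ'_0) = 0.082×7.4/1.81×log₁₀(107.2/46.096)
    = 0.33525 × 0.36653 = 0.1229 m

S_c ≈ 0.123 m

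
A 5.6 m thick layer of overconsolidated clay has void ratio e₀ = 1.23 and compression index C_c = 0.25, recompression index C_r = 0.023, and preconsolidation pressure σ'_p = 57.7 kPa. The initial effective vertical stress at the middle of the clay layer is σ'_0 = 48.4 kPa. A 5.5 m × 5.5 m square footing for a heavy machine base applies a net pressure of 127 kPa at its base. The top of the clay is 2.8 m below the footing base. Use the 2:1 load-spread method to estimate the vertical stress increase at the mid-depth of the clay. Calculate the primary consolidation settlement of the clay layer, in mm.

Mid-depth of clay below the footing base: z = 2.8 + 5.6/2 = 5.6 m.
Stress increase at mid-clay by the 2:1 spreading method:
Δσ = qBL/((B+z)(L+z)) = 127×5.5×5.5/((5.5+5.6)(5.5+5.6)) = 31.181 kPa
Final effective stress: σ'_f = 48.4 + 31.181 = 79.581 kPa.
σ'_f = 79.581 > σ'_p = 57.7 kPa, so the stress path crosses the preconsolidation pressure — recompression up to σ'_p, then virgin compression beyond:
S_c = H/(1+e₀)·[C_r·log₁₀(σ'_p/σ'_0) + C_c·log₁₀(σ'_f/σ'_p)]
    = 5.6/2.23 × [0.023×log₁₀(57.7/48.4) + 0.25×log₁₀(79.581/57.7)]
    = 2.5112 × [0.0017556 + 0.034908] = 0.09207 m

S_c ≈ 92.1 mm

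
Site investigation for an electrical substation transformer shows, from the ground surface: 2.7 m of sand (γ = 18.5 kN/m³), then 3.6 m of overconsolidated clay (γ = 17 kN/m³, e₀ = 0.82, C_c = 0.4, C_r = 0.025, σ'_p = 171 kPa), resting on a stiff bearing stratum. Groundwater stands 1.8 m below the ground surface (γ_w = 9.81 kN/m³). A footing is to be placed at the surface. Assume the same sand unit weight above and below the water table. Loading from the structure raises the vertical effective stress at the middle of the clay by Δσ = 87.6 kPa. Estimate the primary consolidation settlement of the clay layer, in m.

Mid-depth of clay below the ground surface: z = 2.7 + 3.6/2 = 4.5 m.
Total vertical stress at mid-clay: σ_v = 18.5×2.7 + 17×1.8 = 80.55 kPa.
Pore pressure: u = 9.81×(4.5 − 1.8) = 26.487 kPa.
Initial effective stress: σ'_0 = σ_v − u = 80.55 − 26.487 = 54.063 kPa.
Final effective stress: σ'_f = 54.063 + 87.6 = 141.66 kPa.
σ'_f = 141.66 ≤ σ'_p = 171 kPa, so the clay remains overconsolidated and only the recompression index applies:
S_c = C_r·H/(1+e₀)·log₁₀(σ'_f/σ'_0) = 0.025×3.6/1.82×log₁₀(141.66/54.063)
    = 0.04945 × 0.41835 = 0.02069 m

S_c ≈ 0.0207 m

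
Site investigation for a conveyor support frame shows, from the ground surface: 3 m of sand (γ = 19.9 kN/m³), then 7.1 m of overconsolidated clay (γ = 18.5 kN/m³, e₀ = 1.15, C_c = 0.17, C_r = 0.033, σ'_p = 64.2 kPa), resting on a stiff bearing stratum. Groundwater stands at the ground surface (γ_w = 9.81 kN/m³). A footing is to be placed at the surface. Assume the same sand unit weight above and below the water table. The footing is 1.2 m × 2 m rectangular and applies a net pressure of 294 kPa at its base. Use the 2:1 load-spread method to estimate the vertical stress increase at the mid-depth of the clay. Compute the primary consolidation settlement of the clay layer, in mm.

Mid-depth of clay below the ground surface: z = 3 + 7.1/2 = 6.55 m.
Total vertical stress at mid-clay: σ_v = 19.9×3 + 18.5×3.55 = 125.38 kPa.
Pore pressure: u = 9.81×(6.55 − 0) = 64.255 kPa.
Initial effective stress: σ'_0 = σ_v − u = 125.38 − 64.255 = 61.125 kPa.
Stress increase at mid-clay by the 2:1 spreading method:
Δσ = qBL/((B+z)(L+z)) = 294×1.2×2/((1.2+6.55)(2+6.55)) = 10.649 kPa
Final effective stress: σ'_f = 61.125 + 10.649 = 71.774 kPa.
σ'_f = 71.774 > σ'_p = 64.2 kPa, so the stress path crosses the preconsolidation pressure — recompression up to σ'_p, then virgin compression beyond:
S_c = H/(1+e₀)·[C_r·log₁₀(σ'_p/σ'_0) + C_c·log₁₀(σ'_f/σ'_p)]
    = 7.1/2.15 × [0.033×log₁₀(64.2/61.125) + 0.17×log₁₀(71.774/64.2)]
    = 3.3023 × [0.00070343 + 0.0082335] = 0.02951 m

S_c ≈ 29.5 mm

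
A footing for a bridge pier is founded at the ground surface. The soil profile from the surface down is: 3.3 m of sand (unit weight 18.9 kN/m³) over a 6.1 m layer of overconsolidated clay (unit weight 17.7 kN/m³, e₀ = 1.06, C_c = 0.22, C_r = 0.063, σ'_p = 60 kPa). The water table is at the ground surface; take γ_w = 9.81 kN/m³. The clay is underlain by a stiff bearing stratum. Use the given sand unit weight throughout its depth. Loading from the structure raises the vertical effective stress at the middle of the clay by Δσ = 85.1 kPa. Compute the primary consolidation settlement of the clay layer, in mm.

Mid-depth of clay below the ground surface: z = 3.3 + 6.1/2 = 6.35 m.
Total vertical stress at mid-clay: σ_v = 18.9×3.3 + 17.7×3.05 = 116.35 kPa.
Pore pressure: u = 9.81×(6.35 − 0) = 62.294 kPa.
Initial effective stress: σ'_0 = σ_v − u = 116.35 − 62.294 = 54.056 kPa.
Final effective stress: σ'_f = 54.056 + 85.1 = 139.16 kPa.
σ'_f = 139.16 > σ'_p = 60 kPa, so the stress path crosses the preconsolidation pressure — recompression up to σ'_p, then virgin compression beyond:
S_c = H/(1+e₀)·[C_r·log₁₀(σ'_p/σ'_0) + C_c·log₁₀(σ'_f/σ'_p)]
    = 6.1/2.06 × [0.063×log₁₀(60/54.056) + 0.22×log₁₀(139.16/60)]
    = 2.9612 × [0.0028544 + 0.08038] = 0.2465 m

S_c ≈ 246 mm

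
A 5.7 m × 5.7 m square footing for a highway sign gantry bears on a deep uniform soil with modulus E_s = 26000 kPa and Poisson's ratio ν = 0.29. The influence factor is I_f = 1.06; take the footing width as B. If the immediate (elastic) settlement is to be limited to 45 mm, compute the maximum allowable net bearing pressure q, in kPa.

q ≈ 211 kPa

S_e = q·B·(1−ν²)/E_s · I_f  ⇒  q = S_e·E_s / (B·(1−ν²)·I_f).
q = 0.045 × 26000 / (5.7 × 0.9159 × 1.06) = 211.4 kPa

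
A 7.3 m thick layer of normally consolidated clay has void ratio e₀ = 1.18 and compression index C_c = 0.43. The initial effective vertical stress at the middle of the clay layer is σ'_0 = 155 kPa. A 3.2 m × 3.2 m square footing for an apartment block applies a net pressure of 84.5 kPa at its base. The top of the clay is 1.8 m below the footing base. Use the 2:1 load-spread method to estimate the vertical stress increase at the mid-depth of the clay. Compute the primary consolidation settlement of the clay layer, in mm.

S_c ≈ 45 mm

Mid-depth of clay below the footing base: z = 1.8 + 7.3/2 = 5.45 m.
Stress increase at mid-clay by the 2:1 spreading method:
Δσ = qBL/((B+z)(L+z)) = 84.5×3.2×3.2/((3.2+5.45)(3.2+5.45)) = 11.564 kPa
Final effective stress: σ'_f = σ'_0 + Δσ = 155 + 11.564 = 166.56 kPa.
Normally consolidated clay, so the full stress increment lies on the virgin compression line:
S_c = C_c·H/(1+e₀)·log₁₀(σ'_f/σ'_0) = 0.43×7.3/(1+1.18)×log₁₀(166.56/155)
    = 1.4399 × 0.031239 = 0.04498 m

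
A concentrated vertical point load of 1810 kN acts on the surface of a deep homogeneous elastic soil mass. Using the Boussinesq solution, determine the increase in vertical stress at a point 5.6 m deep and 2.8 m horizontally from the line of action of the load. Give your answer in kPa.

Boussinesq vertical stress below a point load on an elastic half-space:
Δσ_z = 3P/(2πz²) · [1 + (r/z)²]^(−5/2)
r/z = 2.8/5.6 = 0.5; [1+(r/z)²]^(−5/2) = 0.57243.
Δσ_z = 3×1810/(2π×5.6²) × 0.57243 = 27.558 × 0.57243 = 15.78 kPa

Δσ_z ≈ 15.8 kPa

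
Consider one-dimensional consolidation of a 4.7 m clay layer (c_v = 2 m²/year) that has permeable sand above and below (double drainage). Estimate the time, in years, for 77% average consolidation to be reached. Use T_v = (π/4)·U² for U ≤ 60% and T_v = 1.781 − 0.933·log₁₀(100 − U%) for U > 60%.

Drainage path length: H_d = H/2 = 2.35 m (double drainage).
U > 60%: T_v = 1.781 − 0.933·log₁₀(100 − 77) = 0.51051.
t = T_v·H_d²/c_v = 0.51051×2.35²/2 = 1.41 years.

t ≈ 1.41 years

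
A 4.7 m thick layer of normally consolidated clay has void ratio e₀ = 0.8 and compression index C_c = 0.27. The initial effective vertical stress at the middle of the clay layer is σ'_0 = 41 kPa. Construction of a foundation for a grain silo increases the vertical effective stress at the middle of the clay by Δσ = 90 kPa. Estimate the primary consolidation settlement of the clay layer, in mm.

S_c ≈ 356 mm

Final effective stress: σ'_f = σ'_0 + Δσ = 41 + 90 = 131 kPa.
Normally consolidated clay, so the full stress increment lies on the virgin compression line:
S_c = C_c·H/(1+e₀)·log₁₀(σ'_f/σ'_0) = 0.27×4.7/(1+0.8)×log₁₀(131/41)
    = 0.705 × 0.50449 = 0.3557 m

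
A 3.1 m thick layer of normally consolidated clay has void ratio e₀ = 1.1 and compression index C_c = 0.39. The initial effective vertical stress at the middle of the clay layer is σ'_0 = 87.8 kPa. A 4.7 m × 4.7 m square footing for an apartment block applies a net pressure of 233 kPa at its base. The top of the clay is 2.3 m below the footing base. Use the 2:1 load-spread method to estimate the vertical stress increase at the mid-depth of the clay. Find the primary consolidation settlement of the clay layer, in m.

Mid-depth of clay below the footing base: z = 2.3 + 3.1/2 = 3.85 m.
Stress increase at mid-clay by the 2:1 spreading method:
Δσ = qBL/((B+z)(L+z)) = 233×4.7×4.7/((4.7+3.85)(4.7+3.85)) = 70.408 kPa
Final effective stress: σ'_f = σ'_0 + Δσ = 87.8 + 70.408 = 158.21 kPa.
Normally consolidated clay, so the full stress increment lies on the virgin compression line:
S_c = C_c·H/(1+e₀)·log₁₀(σ'_f/σ'_0) = 0.39×3.1/(1+1.1)×log₁₀(158.21/87.8)
    = 0.57571 × 0.25574 = 0.1472 m

S_c ≈ 0.147 m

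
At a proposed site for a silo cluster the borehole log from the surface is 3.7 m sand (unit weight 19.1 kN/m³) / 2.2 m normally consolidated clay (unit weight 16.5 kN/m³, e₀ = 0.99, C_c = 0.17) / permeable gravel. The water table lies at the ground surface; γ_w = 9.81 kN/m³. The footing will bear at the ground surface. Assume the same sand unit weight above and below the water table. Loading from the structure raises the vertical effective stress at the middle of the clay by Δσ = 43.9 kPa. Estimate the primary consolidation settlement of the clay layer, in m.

Mid-depth of clay below the ground surface: z = 3.7 + 2.2/2 = 4.8 m.
Total vertical stress at mid-clay: σ_v = 19.1×3.7 + 16.5×1.1 = 88.82 kPa.
Pore pressure: u = 9.81×(4.8 − 0) = 47.088 kPa.
Initial effective stress: σ'_0 = σ_v − u = 88.82 − 47.088 = 41.732 kPa.
Final effective stress: σ'_f = σ'_0 + Δσ = 41.732 + 43.9 = 85.632 kPa.
Normally consolidated clay, so the full stress increment lies on the virgin compression line:
S_c = C_c·H/(1+e₀)·log₁₀(σ'_f/σ'_0) = 0.17×2.2/(1+0.99)×log₁₀(85.632/41.732)
    = 0.18794 × 0.31217 = 0.05867 m

S_c ≈ 0.0587 m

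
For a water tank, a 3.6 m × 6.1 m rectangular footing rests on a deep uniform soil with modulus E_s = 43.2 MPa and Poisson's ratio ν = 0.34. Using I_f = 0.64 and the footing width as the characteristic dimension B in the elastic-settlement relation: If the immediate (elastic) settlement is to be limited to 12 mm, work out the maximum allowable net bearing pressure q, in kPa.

E_s = 43.2 MPa = 43200 kPa.
S_e = q·B·(1−ν²)/E_s · I_f  ⇒  q = S_e·E_s / (B·(1−ν²)·I_f).
q = 0.012 × 43200 / (3.6 × 0.8844 × 0.64) = 254.4 kPa

q ≈ 254 kPa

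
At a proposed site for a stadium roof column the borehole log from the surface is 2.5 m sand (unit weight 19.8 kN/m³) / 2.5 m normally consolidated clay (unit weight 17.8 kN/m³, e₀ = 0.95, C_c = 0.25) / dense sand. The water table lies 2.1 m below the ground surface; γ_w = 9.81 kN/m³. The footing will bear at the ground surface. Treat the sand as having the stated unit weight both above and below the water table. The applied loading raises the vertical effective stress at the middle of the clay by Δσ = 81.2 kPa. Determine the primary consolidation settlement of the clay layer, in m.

S_c ≈ 0.125 m

Mid-depth of clay below the ground surface: z = 2.5 + 2.5/2 = 3.75 m.
Total vertical stress at mid-clay: σ_v = 19.8×2.5 + 17.8×1.25 = 71.75 kPa.
Pore pressure: u = 9.81×(3.75 − 2.1) = 16.186 kPa.
Initial effective stress: σ'_0 = σ_v − u = 71.75 − 16.186 = 55.564 kPa.
Final effective stress: σ'_f = σ'_0 + Δσ = 55.564 + 81.2 = 136.76 kPa.
Normally consolidated clay, so the full stress increment lies on the virgin compression line:
S_c = C_c·H/(1+e₀)·log₁₀(σ'_f/σ'_0) = 0.25×2.5/(1+0.95)×log₁₀(136.76/55.564)
    = 0.32051 × 0.39117 = 0.1254 m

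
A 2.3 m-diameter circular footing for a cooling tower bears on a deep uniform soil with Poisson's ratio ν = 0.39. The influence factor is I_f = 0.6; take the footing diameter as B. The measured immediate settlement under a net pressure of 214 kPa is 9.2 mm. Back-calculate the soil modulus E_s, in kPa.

E_s ≈ 27200 kPa

S_e = q·B·(1−ν²)/E_s · I_f  ⇒  E_s = q·B·(1−ν²)·I_f / S_e.
E_s = 214 × 2.3 × 0.8479 × 0.6 / 0.0092 = 27220 kPa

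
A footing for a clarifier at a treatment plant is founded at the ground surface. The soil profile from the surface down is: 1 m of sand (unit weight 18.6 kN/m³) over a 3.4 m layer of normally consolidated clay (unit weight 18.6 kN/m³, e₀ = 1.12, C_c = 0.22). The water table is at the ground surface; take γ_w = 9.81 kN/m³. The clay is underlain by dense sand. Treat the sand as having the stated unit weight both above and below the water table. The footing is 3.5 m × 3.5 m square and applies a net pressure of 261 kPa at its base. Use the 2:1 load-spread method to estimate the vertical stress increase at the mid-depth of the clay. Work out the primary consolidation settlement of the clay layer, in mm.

S_c ≈ 231 mm

Mid-depth of clay below the ground surface: z = 1 + 3.4/2 = 2.7 m.
Total vertical stress at mid-clay: σ_v = 18.6×1 + 18.6×1.7 = 50.22 kPa.
Pore pressure: u = 9.81×(2.7 − 0) = 26.487 kPa.
Initial effective stress: σ'_0 = σ_v − u = 50.22 − 26.487 = 23.733 kPa.
Stress increase at mid-clay by the 2:1 spreading method:
Δσ = qBL/((B+z)(L+z)) = 261×3.5×3.5/((3.5+2.7)(3.5+2.7)) = 83.175 kPa
Final effective stress: σ'_f = σ'_0 + Δσ = 23.733 + 83.175 = 106.91 kPa.
Normally consolidated clay, so the full stress increment lies on the virgin compression line:
S_c = C_c·H/(1+e₀)·log₁₀(σ'_f/σ'_0) = 0.22×3.4/(1+1.12)×log₁₀(106.91/23.733)
    = 0.35283 × 0.65367 = 0.2306 m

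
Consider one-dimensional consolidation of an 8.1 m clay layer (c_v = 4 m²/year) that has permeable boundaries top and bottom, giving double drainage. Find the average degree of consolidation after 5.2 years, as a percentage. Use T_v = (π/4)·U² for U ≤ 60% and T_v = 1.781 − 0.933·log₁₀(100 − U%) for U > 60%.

U ≈ 96.5 %

Drainage path length: H_d = H/2 = 4.05 m (double drainage).
T_v = c_v·t/H_d² = 4×5.2/4.05² = 1.2681.
T_v = 1.2681 corresponds to the U > 60% branch:
U = 1 − 10^((1.781 − T_v)/0.933)/100 = 0.9645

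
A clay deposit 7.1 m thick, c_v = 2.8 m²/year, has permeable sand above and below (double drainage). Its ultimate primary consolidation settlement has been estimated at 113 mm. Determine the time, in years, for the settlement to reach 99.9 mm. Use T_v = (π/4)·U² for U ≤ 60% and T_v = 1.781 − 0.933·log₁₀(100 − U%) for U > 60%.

t ≈ 3.55 years

Drainage path length: H_d = H/2 = 3.55 m (double drainage).
U = S(t)/S_ult = 99.9/113 = 0.8841.
U > 60%: T_v = 1.781 − 0.933·log₁₀(100 − 88.407) = 0.78811.
t = T_v·H_d²/c_v = 0.78811×3.55²/2.8 = 3.547 years.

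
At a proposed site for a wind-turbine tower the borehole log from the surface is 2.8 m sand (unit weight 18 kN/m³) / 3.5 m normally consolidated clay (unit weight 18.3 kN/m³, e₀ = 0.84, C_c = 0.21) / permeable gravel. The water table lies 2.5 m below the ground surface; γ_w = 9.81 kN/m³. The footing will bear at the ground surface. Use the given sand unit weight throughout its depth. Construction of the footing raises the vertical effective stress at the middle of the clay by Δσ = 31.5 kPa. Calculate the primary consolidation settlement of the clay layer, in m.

Mid-depth of clay below the ground surface: z = 2.8 + 3.5/2 = 4.55 m.
Total vertical stress at mid-clay: σ_v = 18×2.8 + 18.3×1.75 = 82.425 kPa.
Pore pressure: u = 9.81×(4.55 − 2.5) = 20.11 kPa.
Initial effective stress: σ'_0 = σ_v − u = 82.425 − 20.11 = 62.315 kPa.
Final effective stress: σ'_f = σ'_0 + Δσ = 62.315 + 31.5 = 93.815 kPa.
Normally consolidated clay, so the full stress increment lies on the virgin compression line:
S_c = C_c·H/(1+e₀)·log₁₀(σ'_f/σ'_0) = 0.21×3.5/(1+0.84)×log₁₀(93.815/62.315)
    = 0.39946 × 0.17768 = 0.07098 m

S_c ≈ 0.071 m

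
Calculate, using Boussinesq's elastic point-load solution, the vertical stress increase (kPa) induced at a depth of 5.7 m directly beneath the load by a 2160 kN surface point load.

Δσ_z ≈ 31.7 kPa

Boussinesq vertical stress below a point load on an elastic half-space:
Δσ_z = 3P/(2πz²) · [1 + (r/z)²]^(−5/2)
r/z = 0/5.7 = 0; [1+(r/z)²]^(−5/2) = 1.
Δσ_z = 3×2160/(2π×5.7²) × 1 = 31.743 × 1 = 31.74 kPa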